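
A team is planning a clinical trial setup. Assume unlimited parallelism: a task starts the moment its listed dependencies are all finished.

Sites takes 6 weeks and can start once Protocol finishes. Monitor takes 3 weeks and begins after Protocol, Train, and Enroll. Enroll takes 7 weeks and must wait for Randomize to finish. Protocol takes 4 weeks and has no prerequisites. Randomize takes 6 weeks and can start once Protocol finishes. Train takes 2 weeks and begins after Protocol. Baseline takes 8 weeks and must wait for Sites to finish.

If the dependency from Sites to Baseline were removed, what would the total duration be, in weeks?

20

Before: longest chain Protocol→Randomize→Enroll→Monitor = 4+6+7+3 = 20, finish 20.
Without Sites→Baseline, Baseline's earliest start moves from 10 to 0.
After: Protocol→Randomize→Enroll→Monitor = 4+6+7+3 = 20 → 20 weeks.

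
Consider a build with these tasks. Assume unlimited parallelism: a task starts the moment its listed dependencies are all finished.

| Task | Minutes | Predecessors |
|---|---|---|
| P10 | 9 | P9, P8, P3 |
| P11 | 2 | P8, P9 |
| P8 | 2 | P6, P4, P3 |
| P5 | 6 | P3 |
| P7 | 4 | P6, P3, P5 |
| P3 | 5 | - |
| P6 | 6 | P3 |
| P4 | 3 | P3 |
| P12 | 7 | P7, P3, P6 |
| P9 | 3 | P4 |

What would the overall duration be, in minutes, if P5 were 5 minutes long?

22

The binding path is P3→P5→P7→P12 = 5+6+4+7 = 22; finish at 22 minutes.
P5 is on the critical path; changing it to 5 makes that path 21 minutes.
The binding chain switches to P3→P6→P7→P12 = 5+6+4+7 = 22; finish 22 minutes.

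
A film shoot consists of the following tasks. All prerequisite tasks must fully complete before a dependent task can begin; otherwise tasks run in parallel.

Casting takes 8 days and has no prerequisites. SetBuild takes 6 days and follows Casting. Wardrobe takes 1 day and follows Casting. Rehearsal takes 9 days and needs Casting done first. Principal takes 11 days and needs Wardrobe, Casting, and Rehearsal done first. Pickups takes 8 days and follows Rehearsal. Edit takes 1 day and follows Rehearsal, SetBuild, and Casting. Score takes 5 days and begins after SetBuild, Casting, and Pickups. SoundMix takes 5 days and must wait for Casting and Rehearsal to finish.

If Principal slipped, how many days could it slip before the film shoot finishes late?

2

The longest chain is Casting→Rehearsal→Pickups→Score = 8+9+8+5 = 30; overall finish 30 days.
Principal finishes as early as 28 and must finish by 30.
So Principal can slip 30 − 28 = 2 days.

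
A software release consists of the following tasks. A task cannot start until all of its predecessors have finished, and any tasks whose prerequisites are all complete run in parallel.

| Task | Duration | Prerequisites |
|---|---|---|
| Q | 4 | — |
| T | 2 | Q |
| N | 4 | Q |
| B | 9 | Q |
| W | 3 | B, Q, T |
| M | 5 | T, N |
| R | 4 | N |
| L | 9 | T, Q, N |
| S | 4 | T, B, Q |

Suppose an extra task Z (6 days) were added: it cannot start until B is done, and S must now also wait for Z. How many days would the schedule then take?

23

Originally the schedule takes 17 days.
With Z inserted, S now waits for max(T, B, Q, Z).
New critical path: Q→B→Z→S = 4+9+6+4 = 23 ⇒ 23 days.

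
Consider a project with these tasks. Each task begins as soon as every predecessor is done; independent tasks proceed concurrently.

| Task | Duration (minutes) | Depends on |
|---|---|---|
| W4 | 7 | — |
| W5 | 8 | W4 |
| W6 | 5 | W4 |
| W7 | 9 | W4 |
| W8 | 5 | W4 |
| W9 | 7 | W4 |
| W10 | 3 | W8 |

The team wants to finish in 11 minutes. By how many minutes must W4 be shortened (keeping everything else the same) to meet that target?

Current finish: 16 minutes; target: 11.
W4 is on every critical path, so each minute cut from W4 cuts the finish by one (this holds down to a finish of 10).
Need 16 − 11 = 5 minutes off W4 → W4 becomes 2 minutes, finish becomes 11.

5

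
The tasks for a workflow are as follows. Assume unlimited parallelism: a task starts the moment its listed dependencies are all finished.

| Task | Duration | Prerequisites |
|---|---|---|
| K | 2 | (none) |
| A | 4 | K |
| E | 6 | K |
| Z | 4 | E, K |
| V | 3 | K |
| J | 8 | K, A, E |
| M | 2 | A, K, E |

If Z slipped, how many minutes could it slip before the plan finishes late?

K→E→J = 2+6+8 = 16 sets the makespan at 16 minutes.
Longest path through Z: 12 minutes (earliest finish 12, latest finish 16).
Float = 16 − 12 = 4.

4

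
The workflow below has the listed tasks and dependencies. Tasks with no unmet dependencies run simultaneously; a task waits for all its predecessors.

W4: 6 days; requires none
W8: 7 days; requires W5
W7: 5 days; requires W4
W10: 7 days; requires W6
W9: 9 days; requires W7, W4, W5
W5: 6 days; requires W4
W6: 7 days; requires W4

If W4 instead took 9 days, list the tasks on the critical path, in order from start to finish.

W4, W5, W9

Critical path before the change: W4→W5→W9 = 6+6+9 = 21 giving 21 days.
W4 lies on that path, so at 9 days the path becomes 24 days.
The critical path is still W4→W5→W9; finish is now 24 days.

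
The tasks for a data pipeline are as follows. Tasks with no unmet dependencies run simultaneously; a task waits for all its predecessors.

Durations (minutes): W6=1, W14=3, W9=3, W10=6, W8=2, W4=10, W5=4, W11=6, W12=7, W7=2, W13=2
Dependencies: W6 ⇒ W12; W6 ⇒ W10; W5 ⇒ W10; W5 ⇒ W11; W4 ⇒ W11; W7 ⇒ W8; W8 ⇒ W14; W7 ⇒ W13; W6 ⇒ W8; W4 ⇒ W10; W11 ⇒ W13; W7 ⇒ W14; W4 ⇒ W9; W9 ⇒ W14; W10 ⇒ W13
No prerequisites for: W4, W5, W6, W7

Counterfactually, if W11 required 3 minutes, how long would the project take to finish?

18

The binding path is W4→W11→W13 = 10+6+2 = 18; finish at 18 minutes.
Since W11 is critical, the -3 change carries straight to that chain (now 15 minutes).
The binding chain switches to W4→W10→W13 = 10+6+2 = 18; finish 18 minutes.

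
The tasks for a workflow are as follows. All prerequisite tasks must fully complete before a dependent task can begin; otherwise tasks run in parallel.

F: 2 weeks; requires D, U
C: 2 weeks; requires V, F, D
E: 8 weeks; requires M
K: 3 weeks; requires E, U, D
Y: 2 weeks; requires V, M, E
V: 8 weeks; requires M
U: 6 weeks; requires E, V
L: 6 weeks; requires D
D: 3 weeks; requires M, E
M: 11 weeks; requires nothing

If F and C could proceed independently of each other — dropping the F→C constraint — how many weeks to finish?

Before: longest chain M→E→U→F→C = 11+8+6+2+2 = 29, finish 29.
Without F→C, C's earliest start moves from 27 to 22.
After: M→E→U→K = 11+8+6+3 = 28 → 28 weeks.

28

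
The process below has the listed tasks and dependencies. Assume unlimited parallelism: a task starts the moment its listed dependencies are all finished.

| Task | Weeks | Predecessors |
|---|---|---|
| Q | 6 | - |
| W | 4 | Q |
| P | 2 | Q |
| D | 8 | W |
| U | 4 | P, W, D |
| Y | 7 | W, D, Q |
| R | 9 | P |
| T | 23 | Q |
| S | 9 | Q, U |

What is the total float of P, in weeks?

10

Q→W→D→U→S = 6+4+8+4+9 = 31 sets the makespan at 31 weeks.
The longest chain containing P totals 21 weeks.
So P can slip 18 − 8 = 10 weeks.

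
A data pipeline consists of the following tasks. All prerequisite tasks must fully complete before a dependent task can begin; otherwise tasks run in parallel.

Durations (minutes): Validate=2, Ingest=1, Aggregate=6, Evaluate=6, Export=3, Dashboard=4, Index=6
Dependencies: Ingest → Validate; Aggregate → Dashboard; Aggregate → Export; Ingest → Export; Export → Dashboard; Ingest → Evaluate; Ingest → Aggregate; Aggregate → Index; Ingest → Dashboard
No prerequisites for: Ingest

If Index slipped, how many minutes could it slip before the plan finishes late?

1

The longest chain is Ingest→Aggregate→Export→Dashboard = 1+6+3+4 = 14; overall finish 14 minutes.
Index finishes as early as 13 and must finish by 14.
So Index can slip 14 − 13 = 1 minute.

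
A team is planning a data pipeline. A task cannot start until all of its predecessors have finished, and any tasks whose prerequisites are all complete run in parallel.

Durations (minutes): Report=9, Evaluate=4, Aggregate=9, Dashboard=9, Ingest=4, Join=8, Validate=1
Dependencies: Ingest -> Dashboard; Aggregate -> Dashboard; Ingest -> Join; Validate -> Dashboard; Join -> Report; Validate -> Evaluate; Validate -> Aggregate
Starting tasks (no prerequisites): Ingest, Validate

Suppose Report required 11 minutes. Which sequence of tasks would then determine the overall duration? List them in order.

Ingest, Join, Report

Critical path before the change: Ingest→Join→Report = 4+8+9 = 21 giving 21 minutes.
Report is on the critical path; changing it to 11 makes that path 23 minutes.
That remains the longest chain; total 23 minutes.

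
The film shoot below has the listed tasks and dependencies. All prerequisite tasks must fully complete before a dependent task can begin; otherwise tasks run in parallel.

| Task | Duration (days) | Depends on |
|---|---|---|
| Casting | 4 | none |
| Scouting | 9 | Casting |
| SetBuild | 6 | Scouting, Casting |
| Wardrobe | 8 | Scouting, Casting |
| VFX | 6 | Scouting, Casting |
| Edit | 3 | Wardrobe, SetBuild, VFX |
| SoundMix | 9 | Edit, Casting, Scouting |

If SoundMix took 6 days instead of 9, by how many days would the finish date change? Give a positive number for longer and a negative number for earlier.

The binding path is Casting→Scouting→Wardrobe→Edit→SoundMix = 4+9+8+3+9 = 33; finish at 33 days.
SoundMix is on the critical path; changing it to 6 makes that path 30 days.
That remains the longest chain; total 30 days.
Change in finish: 30 − 33 = -3 days.

-3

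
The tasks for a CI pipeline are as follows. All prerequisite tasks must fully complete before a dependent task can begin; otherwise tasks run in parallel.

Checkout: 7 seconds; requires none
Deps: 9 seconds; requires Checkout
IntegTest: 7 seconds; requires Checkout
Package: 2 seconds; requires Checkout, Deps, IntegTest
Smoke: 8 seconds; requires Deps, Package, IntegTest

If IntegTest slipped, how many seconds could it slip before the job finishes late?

Critical path: Checkout→Deps→Package→Smoke = 7+9+2+8 = 26, so the finish is 26 seconds.
Longest path through IntegTest: 24 seconds (earliest finish 14, latest finish 16).
Slack of IntegTest = 9 − 7 = 2 seconds.

2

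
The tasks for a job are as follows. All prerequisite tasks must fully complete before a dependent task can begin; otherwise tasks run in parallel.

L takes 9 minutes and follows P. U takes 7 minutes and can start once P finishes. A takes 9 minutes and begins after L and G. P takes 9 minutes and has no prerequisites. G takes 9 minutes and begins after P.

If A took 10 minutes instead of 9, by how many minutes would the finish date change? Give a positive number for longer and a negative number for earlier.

1

Actual critical path: P→L→A = 9+9+9 = 27 ⇒ 27 minutes.
A lies on that path, so at 10 minutes the path becomes 28 minutes.
The critical path is still P→L→A; finish is now 28 minutes.
Change in finish: 28 − 27 = +1 minutes.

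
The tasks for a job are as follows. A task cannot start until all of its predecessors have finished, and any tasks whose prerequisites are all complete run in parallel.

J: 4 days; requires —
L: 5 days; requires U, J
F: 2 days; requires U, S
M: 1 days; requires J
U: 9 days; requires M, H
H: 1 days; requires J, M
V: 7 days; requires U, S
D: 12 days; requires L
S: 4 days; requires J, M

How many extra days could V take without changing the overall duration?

J→M→H→U→L→D = 4+1+1+9+5+12 = 32 sets the makespan at 32 days.
Longest path through V: 22 days (earliest finish 22, latest finish 32).
So V can slip 32 − 22 = 10 days.

10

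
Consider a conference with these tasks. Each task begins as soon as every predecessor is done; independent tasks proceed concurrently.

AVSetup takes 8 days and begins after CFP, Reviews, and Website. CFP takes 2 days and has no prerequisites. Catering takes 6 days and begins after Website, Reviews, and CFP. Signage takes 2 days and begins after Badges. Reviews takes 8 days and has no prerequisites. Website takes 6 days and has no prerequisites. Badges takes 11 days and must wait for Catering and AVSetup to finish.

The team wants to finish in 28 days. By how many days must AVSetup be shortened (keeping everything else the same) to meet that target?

Current finish: 29 days; target: 28.
AVSetup is on every critical path, so each day cut from AVSetup cuts the finish by one (this holds down to a finish of 27).
Need 29 − 28 = 1 day off AVSetup → AVSetup becomes 7 days, finish becomes 28.

1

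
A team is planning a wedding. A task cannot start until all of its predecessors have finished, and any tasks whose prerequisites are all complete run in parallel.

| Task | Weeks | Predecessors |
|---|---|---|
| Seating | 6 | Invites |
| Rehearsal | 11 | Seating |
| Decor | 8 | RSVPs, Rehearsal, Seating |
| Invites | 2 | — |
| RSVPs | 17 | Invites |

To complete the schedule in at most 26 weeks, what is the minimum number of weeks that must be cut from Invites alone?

Current finish: 27 weeks; target: 26.
Invites is on every critical path, so each week cut from Invites cuts the finish by one (this holds down to a finish of 26).
Need 27 − 26 = 1 week off Invites → Invites becomes 1 week, finish becomes 26.

1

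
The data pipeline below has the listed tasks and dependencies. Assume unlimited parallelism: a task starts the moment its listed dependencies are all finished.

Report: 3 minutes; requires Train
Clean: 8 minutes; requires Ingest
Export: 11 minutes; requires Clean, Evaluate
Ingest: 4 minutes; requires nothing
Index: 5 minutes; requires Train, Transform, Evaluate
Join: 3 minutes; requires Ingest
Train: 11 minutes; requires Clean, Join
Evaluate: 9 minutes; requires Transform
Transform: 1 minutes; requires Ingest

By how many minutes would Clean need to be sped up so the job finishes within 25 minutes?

Current finish: 28 minutes; target: 25.
Clean is on every critical path, so each minute cut from Clean cuts the finish by one (this holds down to a finish of 25).
Need 28 − 25 = 3 minutes off Clean → Clean becomes 5 minutes, finish becomes 25.

3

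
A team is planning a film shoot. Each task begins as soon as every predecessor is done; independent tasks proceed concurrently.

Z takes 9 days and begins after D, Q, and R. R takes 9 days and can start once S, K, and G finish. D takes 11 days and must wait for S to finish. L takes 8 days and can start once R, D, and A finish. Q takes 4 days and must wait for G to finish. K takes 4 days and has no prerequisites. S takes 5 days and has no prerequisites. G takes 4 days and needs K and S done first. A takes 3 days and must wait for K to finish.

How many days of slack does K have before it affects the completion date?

S→G→R→Z = 5+4+9+9 = 27 sets the makespan at 27 days.
Longest path through K: 26 days (earliest finish 4, latest finish 5).
Slack of K = 1 − 0 = 1 day.

1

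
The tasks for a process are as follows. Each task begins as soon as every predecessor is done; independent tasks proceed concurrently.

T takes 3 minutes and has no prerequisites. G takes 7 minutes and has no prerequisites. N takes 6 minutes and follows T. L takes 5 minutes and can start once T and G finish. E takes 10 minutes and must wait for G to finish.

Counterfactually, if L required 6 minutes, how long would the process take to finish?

17

Baseline: G→E = 7+10 = 17 → 17 minutes.
The longest path through L is only 12 minutes, so L has float 5.
The critical path is still G→E; finish is now 17 minutes.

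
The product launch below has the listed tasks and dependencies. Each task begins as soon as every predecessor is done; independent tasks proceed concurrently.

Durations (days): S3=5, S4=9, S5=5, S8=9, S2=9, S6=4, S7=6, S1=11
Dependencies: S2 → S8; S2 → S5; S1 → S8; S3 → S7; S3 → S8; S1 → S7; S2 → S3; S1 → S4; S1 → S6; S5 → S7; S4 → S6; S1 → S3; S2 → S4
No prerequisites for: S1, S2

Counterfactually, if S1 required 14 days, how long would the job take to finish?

28

Baseline: S1→S3→S8 = 11+5+9 = 25 → 25 days.
S1 is on the critical path; changing it to 14 makes that path 28 days.
That remains the longest chain; total 28 days.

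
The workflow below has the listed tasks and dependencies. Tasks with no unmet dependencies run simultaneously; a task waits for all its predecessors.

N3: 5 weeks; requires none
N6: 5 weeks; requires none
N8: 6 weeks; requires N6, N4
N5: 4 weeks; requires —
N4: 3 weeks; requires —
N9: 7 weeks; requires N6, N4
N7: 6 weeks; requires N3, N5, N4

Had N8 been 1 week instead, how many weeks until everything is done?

Critical path before the change: N6→N9 = 5+7 = 12 giving 12 weeks.
N8 has 1 week of float (longest path through it is 11).
The critical path is still N6→N9; finish is now 12 weeks.

12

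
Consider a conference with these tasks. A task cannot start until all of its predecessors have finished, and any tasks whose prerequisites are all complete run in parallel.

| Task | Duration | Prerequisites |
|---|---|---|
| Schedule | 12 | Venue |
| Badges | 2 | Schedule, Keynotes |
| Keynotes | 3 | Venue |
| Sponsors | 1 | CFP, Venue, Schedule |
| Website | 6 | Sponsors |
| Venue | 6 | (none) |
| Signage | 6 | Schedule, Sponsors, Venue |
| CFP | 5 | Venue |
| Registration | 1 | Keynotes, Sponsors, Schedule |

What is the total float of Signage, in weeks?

The longest chain is Venue→Schedule→Sponsors→Website = 6+12+1+6 = 25; overall finish 25 weeks.
The longest chain containing Signage totals 25 weeks.
Slack of Signage = 19 − 19 = 0 weeks.

0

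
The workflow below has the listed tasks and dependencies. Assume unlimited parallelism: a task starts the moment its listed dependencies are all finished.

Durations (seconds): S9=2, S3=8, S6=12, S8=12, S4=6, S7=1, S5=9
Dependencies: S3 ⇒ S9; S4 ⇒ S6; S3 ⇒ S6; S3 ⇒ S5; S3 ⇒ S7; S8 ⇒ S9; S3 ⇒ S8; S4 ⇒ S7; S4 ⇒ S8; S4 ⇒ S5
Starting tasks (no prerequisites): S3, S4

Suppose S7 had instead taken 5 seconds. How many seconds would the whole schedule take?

Baseline: S3→S8→S9 = 8+12+2 = 22 → 22 seconds.
S7 is off the critical path — its longest chain is 9 seconds, giving 13 of slack.
The critical path is still S3→S8→S9; finish is now 22 seconds.

22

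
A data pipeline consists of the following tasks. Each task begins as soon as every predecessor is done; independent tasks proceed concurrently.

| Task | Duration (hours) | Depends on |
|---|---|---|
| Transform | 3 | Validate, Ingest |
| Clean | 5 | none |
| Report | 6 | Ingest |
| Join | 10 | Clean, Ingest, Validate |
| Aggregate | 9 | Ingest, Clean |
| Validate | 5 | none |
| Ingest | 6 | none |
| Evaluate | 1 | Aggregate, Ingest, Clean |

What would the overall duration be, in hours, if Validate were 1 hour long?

Baseline: Ingest→Join = 6+10 = 16 → 16 hours.
Validate is off the critical path — its longest chain is 15 hours, giving 1 of slack.
That remains the longest chain; total 16 hours.

16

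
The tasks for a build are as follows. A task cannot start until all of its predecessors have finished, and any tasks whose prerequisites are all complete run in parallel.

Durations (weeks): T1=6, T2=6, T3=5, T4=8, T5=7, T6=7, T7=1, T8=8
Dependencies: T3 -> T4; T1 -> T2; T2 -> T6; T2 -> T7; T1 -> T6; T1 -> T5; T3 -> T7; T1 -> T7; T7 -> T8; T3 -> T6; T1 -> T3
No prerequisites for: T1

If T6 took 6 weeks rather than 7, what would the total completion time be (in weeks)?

21

As given, the longest chain is T1→T2→T7→T8 = 6+6+1+8 = 21, so the finish is 21 weeks.
T6 has 2 weeks of float (longest path through it is 19).
No other chain overtakes it, so the finish is 21 weeks.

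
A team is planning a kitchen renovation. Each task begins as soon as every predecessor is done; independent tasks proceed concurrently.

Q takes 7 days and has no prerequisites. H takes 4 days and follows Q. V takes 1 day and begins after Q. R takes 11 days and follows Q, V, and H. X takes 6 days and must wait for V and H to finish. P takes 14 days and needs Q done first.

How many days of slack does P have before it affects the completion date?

Q→H→R = 7+4+11 = 22 sets the makespan at 22 days.
P finishes as early as 21 and must finish by 22.
So P can slip 22 − 21 = 1 day.

1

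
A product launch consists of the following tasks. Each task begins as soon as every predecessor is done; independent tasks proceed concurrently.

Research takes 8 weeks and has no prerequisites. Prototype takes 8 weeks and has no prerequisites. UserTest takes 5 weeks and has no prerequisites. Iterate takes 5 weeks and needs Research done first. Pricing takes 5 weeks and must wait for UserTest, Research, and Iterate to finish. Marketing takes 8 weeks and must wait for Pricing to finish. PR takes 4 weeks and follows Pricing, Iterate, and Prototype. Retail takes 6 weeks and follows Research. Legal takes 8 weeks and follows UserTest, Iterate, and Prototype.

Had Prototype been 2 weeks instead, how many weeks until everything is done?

26

Baseline: Research→Iterate→Pricing→Marketing = 8+5+5+8 = 26 → 26 weeks.
Prototype has 10 weeks of float (longest path through it is 16).
No other chain overtakes it, so the finish is 26 weeks.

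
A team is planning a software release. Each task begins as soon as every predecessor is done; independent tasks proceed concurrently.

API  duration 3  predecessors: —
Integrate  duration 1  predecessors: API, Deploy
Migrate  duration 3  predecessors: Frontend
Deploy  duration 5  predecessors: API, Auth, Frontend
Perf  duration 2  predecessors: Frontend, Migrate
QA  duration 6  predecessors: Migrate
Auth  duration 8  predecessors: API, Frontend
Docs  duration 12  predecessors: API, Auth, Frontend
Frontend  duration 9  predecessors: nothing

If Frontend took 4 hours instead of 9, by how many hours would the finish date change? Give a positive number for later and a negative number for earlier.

-5

The binding path is Frontend→Auth→Docs = 9+8+12 = 29; finish at 29 hours.
Since Frontend is critical, the -5 change carries straight to that chain (now 24 hours).
The critical path is still Frontend→Auth→Docs; finish is now 24 hours.
Change in finish: 24 − 29 = -5 hours.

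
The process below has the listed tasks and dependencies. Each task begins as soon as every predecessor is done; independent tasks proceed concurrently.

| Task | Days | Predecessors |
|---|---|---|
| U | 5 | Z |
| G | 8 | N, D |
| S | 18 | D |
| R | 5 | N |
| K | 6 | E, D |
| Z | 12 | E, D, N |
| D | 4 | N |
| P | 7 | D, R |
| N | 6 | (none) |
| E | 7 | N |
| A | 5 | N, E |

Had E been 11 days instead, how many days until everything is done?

34

As given, the longest chain is N→E→Z→U = 6+7+12+5 = 30, so the finish is 30 days.
Since E is critical, the +4 change carries straight to that chain (now 34 days).
No other chain overtakes it, so the finish is 34 days.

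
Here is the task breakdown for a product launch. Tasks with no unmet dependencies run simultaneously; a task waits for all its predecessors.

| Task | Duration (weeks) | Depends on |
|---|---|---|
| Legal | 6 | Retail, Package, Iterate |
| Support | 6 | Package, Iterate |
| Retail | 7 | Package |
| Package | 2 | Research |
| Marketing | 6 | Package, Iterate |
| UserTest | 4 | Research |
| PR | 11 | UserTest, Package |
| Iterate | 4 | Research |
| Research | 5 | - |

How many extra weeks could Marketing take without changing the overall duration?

The longest chain is Research→UserTest→PR = 5+4+11 = 20; overall finish 20 weeks.
The longest chain containing Marketing totals 15 weeks.
Slack of Marketing = 14 − 9 = 5 weeks.

5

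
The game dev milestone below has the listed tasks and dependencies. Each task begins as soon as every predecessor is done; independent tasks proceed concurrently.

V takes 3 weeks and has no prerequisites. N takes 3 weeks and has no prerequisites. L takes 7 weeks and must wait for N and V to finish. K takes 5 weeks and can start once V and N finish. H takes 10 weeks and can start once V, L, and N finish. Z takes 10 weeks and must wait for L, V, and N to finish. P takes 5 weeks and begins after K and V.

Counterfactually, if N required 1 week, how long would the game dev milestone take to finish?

As given, the longest chain is N→L→H = 3+7+10 = 20, so the finish is 20 weeks.
N is on the critical path; changing it to 1 makes that path 18 weeks.
The binding chain switches to V→L→H = 3+7+10 = 20; finish 20 weeks.

20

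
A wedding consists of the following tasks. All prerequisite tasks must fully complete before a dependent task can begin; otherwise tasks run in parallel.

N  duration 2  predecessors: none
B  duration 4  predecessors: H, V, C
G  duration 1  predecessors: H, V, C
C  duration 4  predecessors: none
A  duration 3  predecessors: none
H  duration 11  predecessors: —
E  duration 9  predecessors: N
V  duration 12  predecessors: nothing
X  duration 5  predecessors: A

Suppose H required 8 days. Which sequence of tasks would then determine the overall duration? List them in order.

V, B

Actual critical path: V→B = 12+4 = 16 ⇒ 16 days.
H is off the critical path — its longest chain is 15 days, giving 1 of slack.
No other chain overtakes it, so the finish is 16 days.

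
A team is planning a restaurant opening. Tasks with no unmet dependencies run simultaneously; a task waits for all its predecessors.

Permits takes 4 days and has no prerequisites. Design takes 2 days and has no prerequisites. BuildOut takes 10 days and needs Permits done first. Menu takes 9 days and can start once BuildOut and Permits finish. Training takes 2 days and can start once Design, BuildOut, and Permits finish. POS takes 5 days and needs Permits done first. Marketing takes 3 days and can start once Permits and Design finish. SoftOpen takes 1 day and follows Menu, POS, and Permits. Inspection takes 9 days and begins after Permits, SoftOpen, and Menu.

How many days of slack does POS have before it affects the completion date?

14

Critical path: Permits→BuildOut→Menu→SoftOpen→Inspection = 4+10+9+1+9 = 33, so the finish is 33 days.
The longest chain containing POS totals 19 days.
Slack of POS = 18 − 4 = 14 days.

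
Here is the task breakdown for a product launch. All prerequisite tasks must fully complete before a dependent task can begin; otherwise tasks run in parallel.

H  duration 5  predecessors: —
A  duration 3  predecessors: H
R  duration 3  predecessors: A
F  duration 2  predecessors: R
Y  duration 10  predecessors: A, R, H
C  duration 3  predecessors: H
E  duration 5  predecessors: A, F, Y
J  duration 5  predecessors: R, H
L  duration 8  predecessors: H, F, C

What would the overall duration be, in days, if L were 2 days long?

Baseline: H→A→R→Y→E = 5+3+3+10+5 = 26 → 26 days.
L has 5 days of float (longest path through it is 21).
That remains the longest chain; total 26 days.

26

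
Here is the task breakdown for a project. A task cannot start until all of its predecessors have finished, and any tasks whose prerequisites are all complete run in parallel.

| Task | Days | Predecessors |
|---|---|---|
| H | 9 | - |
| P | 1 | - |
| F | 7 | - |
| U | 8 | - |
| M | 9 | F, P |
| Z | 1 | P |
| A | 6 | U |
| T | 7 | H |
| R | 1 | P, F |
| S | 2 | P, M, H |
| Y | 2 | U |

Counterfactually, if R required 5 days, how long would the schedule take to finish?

Actual critical path: F→M→S = 7+9+2 = 18 ⇒ 18 days.
R is off the critical path — its longest chain is 8 days, giving 10 of slack.
The critical path is still F→M→S; finish is now 18 days.

18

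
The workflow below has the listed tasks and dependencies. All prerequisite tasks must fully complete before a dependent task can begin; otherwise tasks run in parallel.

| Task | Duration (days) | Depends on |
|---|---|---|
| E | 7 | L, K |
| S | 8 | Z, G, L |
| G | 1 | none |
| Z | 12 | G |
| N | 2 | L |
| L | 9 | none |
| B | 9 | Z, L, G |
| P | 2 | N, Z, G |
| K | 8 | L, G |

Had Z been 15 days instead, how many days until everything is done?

The binding path is L→K→E = 9+8+7 = 24; finish at 24 days.
Z is off the critical path — its longest chain is 22 days, giving 2 of slack.
New critical path: G→Z→B = 1+15+9 = 25 ⇒ 25 days.

25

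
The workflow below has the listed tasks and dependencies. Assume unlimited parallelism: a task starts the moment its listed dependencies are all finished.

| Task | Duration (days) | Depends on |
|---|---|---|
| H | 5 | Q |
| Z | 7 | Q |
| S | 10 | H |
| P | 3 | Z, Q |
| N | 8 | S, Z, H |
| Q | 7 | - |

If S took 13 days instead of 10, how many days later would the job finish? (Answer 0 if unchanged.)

Actual critical path: Q→H→S→N = 7+5+10+8 = 30 ⇒ 30 days.
S lies on that path, so at 13 days the path becomes 33 days.
The critical path is still Q→H→S→N; finish is now 33 days.
Change in finish: 33 − 30 = +3 days.

3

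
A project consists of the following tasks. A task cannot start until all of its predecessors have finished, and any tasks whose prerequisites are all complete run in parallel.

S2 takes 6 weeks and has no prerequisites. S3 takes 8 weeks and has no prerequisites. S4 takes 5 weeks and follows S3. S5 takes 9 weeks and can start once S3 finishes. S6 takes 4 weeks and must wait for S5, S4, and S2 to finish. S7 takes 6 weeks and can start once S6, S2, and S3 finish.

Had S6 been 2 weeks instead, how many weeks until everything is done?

Critical path before the change: S3→S5→S6→S7 = 8+9+4+6 = 27 giving 27 weeks.
S6 lies on that path, so at 2 weeks the path becomes 25 weeks.
No other chain overtakes it, so the finish is 25 weeks.

25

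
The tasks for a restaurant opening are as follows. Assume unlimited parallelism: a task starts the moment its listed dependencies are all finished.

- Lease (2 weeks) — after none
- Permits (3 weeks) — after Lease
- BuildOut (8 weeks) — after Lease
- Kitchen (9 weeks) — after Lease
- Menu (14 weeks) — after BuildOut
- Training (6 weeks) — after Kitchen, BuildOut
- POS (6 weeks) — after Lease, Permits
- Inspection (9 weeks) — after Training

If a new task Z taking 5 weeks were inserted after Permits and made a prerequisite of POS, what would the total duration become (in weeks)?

Originally the job takes 26 weeks.
With Z inserted, POS now waits for max(Lease, Permits, Z).
New critical path: Lease→Kitchen→Training→Inspection = 2+9+6+9 = 26 ⇒ 26 weeks.

26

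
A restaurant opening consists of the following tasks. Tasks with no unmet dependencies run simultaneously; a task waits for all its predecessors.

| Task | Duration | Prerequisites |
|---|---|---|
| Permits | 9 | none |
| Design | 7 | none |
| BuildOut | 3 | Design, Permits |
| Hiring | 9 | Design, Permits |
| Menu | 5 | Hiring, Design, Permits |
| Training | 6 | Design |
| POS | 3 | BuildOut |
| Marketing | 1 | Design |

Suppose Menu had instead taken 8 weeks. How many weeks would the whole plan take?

The binding path is Permits→Hiring→Menu = 9+9+5 = 23; finish at 23 weeks.
Since Menu is critical, the +3 change carries straight to that chain (now 26 weeks).
No other chain overtakes it, so the finish is 26 weeks.

26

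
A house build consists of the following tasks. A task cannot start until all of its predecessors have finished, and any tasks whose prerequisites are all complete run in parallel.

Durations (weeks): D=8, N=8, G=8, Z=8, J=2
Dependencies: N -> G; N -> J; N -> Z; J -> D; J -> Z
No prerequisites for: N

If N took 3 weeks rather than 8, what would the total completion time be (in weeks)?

13

The binding path is N→J→D = 8+2+8 = 18; finish at 18 weeks.
N is on the critical path; changing it to 3 makes that path 13 weeks.
The critical path is still N→J→D; finish is now 13 weeks.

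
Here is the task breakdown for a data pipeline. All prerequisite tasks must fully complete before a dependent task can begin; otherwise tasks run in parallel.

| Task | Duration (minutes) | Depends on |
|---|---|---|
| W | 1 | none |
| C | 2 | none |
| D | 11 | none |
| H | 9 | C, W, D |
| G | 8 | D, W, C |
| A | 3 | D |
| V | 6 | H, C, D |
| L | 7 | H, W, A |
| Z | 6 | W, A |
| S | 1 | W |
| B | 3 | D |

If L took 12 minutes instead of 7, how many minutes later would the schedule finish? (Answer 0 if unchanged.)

Critical path before the change: D→H→L = 11+9+7 = 27 giving 27 minutes.
L is on the critical path; changing it to 12 makes that path 32 minutes.
No other chain overtakes it, so the finish is 32 minutes.
Change in finish: 32 − 27 = +5 minutes.

5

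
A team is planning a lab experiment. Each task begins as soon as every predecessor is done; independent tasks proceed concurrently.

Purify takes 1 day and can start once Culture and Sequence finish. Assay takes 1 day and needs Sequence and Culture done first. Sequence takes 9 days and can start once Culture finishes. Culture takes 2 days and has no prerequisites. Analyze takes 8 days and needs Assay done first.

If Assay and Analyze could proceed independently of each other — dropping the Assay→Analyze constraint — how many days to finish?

12

Before: longest chain Culture→Sequence→Assay→Analyze = 2+9+1+8 = 20, finish 20.
Without Assay→Analyze, Analyze's earliest start moves from 12 to 0.
The longest chain is now Culture→Sequence→Purify = 2+9+1 = 12, so the plan takes 12 days.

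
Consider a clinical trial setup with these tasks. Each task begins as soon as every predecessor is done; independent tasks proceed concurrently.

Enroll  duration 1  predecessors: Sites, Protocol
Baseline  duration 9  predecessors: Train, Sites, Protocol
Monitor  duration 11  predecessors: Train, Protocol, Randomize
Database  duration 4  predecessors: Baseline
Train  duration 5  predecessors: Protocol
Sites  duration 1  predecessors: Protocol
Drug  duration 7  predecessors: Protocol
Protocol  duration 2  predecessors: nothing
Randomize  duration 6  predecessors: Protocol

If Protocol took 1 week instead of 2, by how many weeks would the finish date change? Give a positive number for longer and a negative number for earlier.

-1

Critical path before the change: Protocol→Train→Baseline→Database = 2+5+9+4 = 20 giving 20 weeks.
Since Protocol is critical, the -1 change carries straight to that chain (now 19 weeks).
No other chain overtakes it, so the finish is 19 weeks.
Change in finish: 19 − 20 = -1 weeks.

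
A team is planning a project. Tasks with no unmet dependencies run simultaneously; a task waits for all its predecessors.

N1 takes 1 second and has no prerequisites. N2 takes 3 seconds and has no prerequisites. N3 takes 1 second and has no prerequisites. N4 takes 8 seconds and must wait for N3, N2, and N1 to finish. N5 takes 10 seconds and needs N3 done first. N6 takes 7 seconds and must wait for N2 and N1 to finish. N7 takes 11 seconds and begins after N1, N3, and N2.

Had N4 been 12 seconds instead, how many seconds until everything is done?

Critical path before the change: N2→N7 = 3+11 = 14 giving 14 seconds.
The longest path through N4 is only 11 seconds, so N4 has float 3.
Now N2→N4 = 3+12 = 15 is longest, so the finish becomes 15 seconds.

15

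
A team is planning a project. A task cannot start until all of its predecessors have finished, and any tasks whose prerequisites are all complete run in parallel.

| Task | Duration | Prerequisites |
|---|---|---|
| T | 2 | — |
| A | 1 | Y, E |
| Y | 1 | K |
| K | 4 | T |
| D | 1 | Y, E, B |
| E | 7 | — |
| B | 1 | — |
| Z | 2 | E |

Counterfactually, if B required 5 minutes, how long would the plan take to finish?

9

Critical path before the change: E→Z = 7+2 = 9 giving 9 minutes.
B is off the critical path — its longest chain is 2 minutes, giving 7 of slack.
That remains the longest chain; total 9 minutes.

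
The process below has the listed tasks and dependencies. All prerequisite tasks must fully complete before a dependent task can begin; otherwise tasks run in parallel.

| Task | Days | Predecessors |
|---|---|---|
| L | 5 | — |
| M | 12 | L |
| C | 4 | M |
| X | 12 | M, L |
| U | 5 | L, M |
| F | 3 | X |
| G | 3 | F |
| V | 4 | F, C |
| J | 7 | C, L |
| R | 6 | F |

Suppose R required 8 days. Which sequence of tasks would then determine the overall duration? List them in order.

As given, the longest chain is L→M→X→F→R = 5+12+12+3+6 = 38, so the finish is 38 days.
Since R is critical, the +2 change carries straight to that chain (now 40 days).
That remains the longest chain; total 40 days.

L, M, X, F, R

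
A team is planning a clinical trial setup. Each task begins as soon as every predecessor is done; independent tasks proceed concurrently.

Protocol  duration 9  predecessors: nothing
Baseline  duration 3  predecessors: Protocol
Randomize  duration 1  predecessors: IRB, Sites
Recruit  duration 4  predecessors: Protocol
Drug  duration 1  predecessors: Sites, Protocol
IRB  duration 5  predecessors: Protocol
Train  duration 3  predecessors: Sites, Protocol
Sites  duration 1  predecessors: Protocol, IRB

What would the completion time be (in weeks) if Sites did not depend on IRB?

15

Original critical path: Protocol→IRB→Sites→Train = 9+5+1+3 = 18 ⇒ 18 weeks.
Without IRB→Sites, Sites's earliest start moves from 14 to 9.
After: Protocol→IRB→Randomize = 9+5+1 = 15 → 15 weeks.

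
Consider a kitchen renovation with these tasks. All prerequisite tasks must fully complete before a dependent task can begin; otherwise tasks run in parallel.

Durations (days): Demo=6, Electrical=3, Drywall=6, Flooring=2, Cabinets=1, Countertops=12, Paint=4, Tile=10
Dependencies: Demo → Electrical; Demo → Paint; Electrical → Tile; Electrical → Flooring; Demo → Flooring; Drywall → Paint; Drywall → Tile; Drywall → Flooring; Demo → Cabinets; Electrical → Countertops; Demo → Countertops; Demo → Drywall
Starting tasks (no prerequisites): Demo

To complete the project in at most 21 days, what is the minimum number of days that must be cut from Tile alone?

1

Current finish: 22 days; target: 21.
Tile is on every critical path, so each day cut from Tile cuts the finish by one (this holds down to a finish of 21).
Need 22 − 21 = 1 day off Tile → Tile becomes 9 days, finish becomes 21.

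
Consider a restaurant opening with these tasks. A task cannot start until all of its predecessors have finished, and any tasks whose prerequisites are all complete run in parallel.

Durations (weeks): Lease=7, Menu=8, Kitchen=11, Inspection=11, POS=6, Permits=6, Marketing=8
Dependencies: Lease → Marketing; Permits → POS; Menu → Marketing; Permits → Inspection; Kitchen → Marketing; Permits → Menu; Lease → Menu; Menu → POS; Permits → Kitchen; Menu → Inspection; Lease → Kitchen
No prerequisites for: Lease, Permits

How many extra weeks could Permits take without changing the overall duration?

1

The longest chain is Lease→Kitchen→Marketing = 7+11+8 = 26; overall finish 26 weeks.
Longest path through Permits: 25 weeks (earliest finish 6, latest finish 7).
Slack of Permits = 1 − 0 = 1 week.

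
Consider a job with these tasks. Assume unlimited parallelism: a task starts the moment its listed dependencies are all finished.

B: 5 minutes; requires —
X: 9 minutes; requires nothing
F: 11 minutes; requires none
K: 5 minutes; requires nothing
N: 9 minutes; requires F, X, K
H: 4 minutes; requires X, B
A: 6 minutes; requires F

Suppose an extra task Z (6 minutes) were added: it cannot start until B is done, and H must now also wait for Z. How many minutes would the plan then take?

Originally the plan takes 20 minutes.
With Z inserted, H now waits for max(X, B, Z).
New critical path: F→N = 11+9 = 20 ⇒ 20 minutes.

20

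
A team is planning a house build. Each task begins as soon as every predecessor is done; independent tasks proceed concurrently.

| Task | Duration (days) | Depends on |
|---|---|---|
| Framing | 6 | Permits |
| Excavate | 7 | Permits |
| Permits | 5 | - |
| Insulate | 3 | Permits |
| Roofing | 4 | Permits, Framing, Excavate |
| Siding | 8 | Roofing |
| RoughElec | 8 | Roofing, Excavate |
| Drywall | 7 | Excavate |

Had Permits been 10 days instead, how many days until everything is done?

29

Actual critical path: Permits→Excavate→Roofing→RoughElec = 5+7+4+8 = 24 ⇒ 24 days.
Permits is on the critical path; changing it to 10 makes that path 29 days.
The critical path is still Permits→Excavate→Roofing→RoughElec; finish is now 29 days.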